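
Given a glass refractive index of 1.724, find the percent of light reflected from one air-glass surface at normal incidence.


Fresnel reflectance at normal incidence:
  R = ((n - 1)/(n + 1))^2
  (n - 1)/(n + 1) = (1.724 - 1)/(1.724 + 1) = 0.265786
  R = 0.265786^2 = 0.0706422
  R(%) = 0.0706422 * 100 = 7.064%

7.064%


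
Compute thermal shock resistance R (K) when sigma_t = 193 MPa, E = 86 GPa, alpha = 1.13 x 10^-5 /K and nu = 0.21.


Thermal shock resistance: R = sigma * (1 - nu) / (E * alpha)
  Numerator = 193 * (1 - 0.21) = 152.47
  Denominator = 86 * 1000 * (1.13 x 10^-5) = 0.9718
  R = 152.47 / 0.9718 = 156.9 K

156.9 K


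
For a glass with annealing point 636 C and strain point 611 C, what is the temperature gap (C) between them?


Gap = T_anneal - T_strain:
  gap = 636 - 611 = 25 C

25 C


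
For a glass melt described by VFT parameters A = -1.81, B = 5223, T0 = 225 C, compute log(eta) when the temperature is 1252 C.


VFT equation: log(eta) = A + B / (T - T0)
  T - T0 = 1252 - 225 = 1027
  B / (T - T0) = 5223 / 1027 = 5.086
  log(eta) = -1.81 + 5.086 = 3.276

3.276


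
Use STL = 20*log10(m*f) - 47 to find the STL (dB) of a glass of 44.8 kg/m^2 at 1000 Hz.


Mass law: STL = 20 * log10(m * f) - 47
  m * f = 44.8 * 1000 = 44800
  log10(44800) = 4.65128
  STL = 20 * 4.65128 - 47 = 93.0256 - 47 = 46.0 dB

46.0 dB


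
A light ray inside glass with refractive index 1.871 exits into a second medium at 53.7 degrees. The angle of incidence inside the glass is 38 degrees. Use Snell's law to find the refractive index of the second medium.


Apply Snell's law: n1 * sin(theta1) = n2 * sin(theta2)
  n2 = n1 * sin(theta1) / sin(theta2)
  sin(38) = 0.615661
  sin(53.7) = 0.805928
  n2 = 1.871 * 0.615661 / 0.805928 = 1.4293

1.4293


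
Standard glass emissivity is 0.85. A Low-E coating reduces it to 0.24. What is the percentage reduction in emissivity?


Percentage reduction = (1 - coated/uncoated) * 100
  Ratio = 0.24 / 0.85 = 0.2824
  Reduction = (1 - 0.2824) * 100 = 71.8%

71.8%


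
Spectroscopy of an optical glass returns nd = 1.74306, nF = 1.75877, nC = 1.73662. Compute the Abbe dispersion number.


Abbe number formula: Vd = (nd - 1) / (nF - nC)
  nd - 1 = 1.74306 - 1 = 0.74306
  nF - nC = 1.75877 - 1.73662 = 0.02215
  Vd = 0.74306 / 0.02215 = 33.55

33.55


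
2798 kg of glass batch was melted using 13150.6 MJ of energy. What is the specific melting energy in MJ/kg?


Rearrange E = m * s for s:
  s = E / m
  s = 13150.6 / 2798 = 4.7 MJ/kg

4.7 MJ/kg


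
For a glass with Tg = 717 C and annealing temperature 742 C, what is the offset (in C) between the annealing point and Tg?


Offset = T_anneal - Tg:
  offset = 742 - 717 = 25 C

25 C


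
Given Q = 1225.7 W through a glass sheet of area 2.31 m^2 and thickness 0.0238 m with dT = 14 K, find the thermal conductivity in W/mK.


Fourier's law rearranged: k = Q * t / (A * dT)
  Numerator = 1225.7 * 0.0238 = 29.17166
  Denominator = 2.31 * 14 = 32.34
  k = 29.17166 / 32.34 = 0.902 W/mK

0.902 W/mK


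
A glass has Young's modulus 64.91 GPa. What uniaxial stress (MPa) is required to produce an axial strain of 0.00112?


Rearrange E = sigma / epsilon:
  sigma = E * epsilon
  E (MPa) = 64.91 * 1000 = 64910
  sigma = 64910 * 0.00112 = 72.7 MPa

72.7 MPa


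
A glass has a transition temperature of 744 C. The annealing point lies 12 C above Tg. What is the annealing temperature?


The annealing temperature is Tg plus the offset:
  T_anneal = 744 + 12 = 756 C

756 C


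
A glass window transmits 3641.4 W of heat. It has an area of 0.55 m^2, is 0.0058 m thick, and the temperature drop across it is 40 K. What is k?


Fourier's law rearranged: k = Q * t / (A * dT)
  Numerator = 3641.4 * 0.0058 = 21.12012
  Denominator = 0.55 * 40 = 22.0
  k = 21.12012 / 22.0 = 0.96 W/mK

0.96 W/mK


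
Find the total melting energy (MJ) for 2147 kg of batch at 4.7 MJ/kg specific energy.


Total energy = mass * specific energy
  E = 2147 * 4.7 = 10090.9 MJ

10090.9 MJ


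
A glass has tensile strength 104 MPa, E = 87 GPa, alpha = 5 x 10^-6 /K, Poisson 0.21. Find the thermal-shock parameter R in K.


Thermal shock resistance: R = sigma * (1 - nu) / (E * alpha)
  Numerator = 104 * (1 - 0.21) = 82.16
  Denominator = 87 * 1000 * (5 x 10^-6) = 0.435
  R = 82.16 / 0.435 = 188.9 K

188.9 K


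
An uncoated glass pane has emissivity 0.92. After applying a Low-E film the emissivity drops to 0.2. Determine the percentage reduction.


Percentage reduction = (1 - coated/uncoated) * 100
  Ratio = 0.2 / 0.92 = 0.2174
  Reduction = (1 - 0.2174) * 100 = 78.3%

78.3%


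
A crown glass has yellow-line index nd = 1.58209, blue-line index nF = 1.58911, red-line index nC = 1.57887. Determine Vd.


Abbe number formula: Vd = (nd - 1) / (nF - nC)
  nd - 1 = 1.58209 - 1 = 0.58209
  nF - nC = 1.58911 - 1.57887 = 0.01024
  Vd = 0.58209 / 0.01024 = 56.84

56.84


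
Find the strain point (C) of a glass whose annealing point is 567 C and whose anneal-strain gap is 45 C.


Strain point = annealing point - difference:
  T_strain = 567 - 45 = 522 C

522 C


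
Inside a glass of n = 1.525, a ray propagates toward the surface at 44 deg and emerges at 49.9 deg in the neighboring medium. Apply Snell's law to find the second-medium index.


Apply Snell's law: n1 * sin(theta1) = n2 * sin(theta2)
  n2 = n1 * sin(theta1) / sin(theta2)
  sin(44) = 0.694658
  sin(49.9) = 0.764921
  n2 = 1.525 * 0.694658 / 0.764921 = 1.3849

1.3849


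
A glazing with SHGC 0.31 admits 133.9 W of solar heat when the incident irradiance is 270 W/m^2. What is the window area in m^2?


Rearrange Q = Area * SHGC * Irradiance:
  Area = Q / (SHGC * Irradiance)
  Area = 133.9 / (0.31 * 270) = 1.6 m^2

1.6 m^2


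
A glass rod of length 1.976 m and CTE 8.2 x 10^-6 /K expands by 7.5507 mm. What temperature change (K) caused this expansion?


Rearrange dL = alpha * L0 * dT for dT:
  dT = dL / (alpha * L0)
  dL (m) = 7.5507 / 1000 = 0.0075507
  dT = 0.0075507 / ((8.2 x 10^-6) * 1.976) = 466.0 K

466.0 K


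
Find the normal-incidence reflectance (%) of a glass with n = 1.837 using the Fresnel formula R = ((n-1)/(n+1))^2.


Fresnel reflectance at normal incidence:
  R = ((n - 1)/(n + 1))^2
  (n - 1)/(n + 1) = (1.837 - 1)/(1.837 + 1) = 0.29503
  R = 0.29503^2 = 0.0870427
  R(%) = 0.0870427 * 100 = 8.704%

8.704%


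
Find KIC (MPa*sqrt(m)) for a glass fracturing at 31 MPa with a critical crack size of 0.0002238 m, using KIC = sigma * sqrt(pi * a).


Fracture toughness: KIC = sigma * sqrt(pi * a)
  pi * a = pi * 0.0002238 = 0.000703088
  sqrt(pi * a) = 0.026516
  KIC = 31 * 0.026516 = 0.822 MPa*sqrt(m)

0.822 MPa*sqrt(m)


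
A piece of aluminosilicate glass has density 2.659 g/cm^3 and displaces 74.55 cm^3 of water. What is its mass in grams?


Rearrange rho = m / V:
  m = rho * V
  m = 2.659 * 74.55 = 198.228 g

198.228 g


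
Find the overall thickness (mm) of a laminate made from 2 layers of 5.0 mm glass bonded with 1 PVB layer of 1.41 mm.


Total thickness = glass contribution + PVB contribution
  Glass: 2 * 5.0 = 10.0 mm
  PVB: 1 * 1.41 = 1.41 mm
  Total = 10.0 + 1.41 = 11.41 mm

11.41 mm


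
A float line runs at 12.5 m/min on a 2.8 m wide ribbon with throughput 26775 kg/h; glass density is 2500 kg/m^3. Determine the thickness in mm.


Ribbon cross-section from mass balance:
  Volume rate = throughput / density = 26775 / 2500 = 10.71 m^3/h
  thickness = volume rate / (speed * 60 * width), i.e.
  thickness = throughput / (60 * speed * width * density) * 1000
  thickness = 26775 / (60 * 12.5 * 2.8 * 2500) * 1000 = 5.1 mm

5.1 mm


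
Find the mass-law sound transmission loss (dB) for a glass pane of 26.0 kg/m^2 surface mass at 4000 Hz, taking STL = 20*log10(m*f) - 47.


Mass law: STL = 20 * log10(m * f) - 47
  m * f = 26.0 * 4000 = 104000
  log10(104000) = 5.01703
  STL = 20 * 5.01703 - 47 = 100.3406 - 47 = 53.3 dB

53.3 dB


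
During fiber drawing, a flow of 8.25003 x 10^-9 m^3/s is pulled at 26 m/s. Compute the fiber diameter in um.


Cross-sectional area from continuity:
  A = Q / v = 8.25003 x 10^-9 / 26 = 3.173088 x 10^-10 m^2
Diameter from circular cross-section:
  d = sqrt(4A / pi) * 10^6 (m -> um)
  d = sqrt(4 * 3.173088 x 10^-10 / pi) * 10^6 = 20.1 um

20.1 um


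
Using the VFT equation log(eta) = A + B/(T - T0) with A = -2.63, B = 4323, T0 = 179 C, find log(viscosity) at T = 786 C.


VFT equation: log(eta) = A + B / (T - T0)
  T - T0 = 786 - 179 = 607
  B / (T - T0) = 4323 / 607 = 7.122
  log(eta) = -2.63 + 7.122 = 4.492

4.492


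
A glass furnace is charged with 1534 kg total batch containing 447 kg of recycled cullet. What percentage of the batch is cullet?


Cullet ratio = (cullet mass / total batch mass) * 100
  Ratio = 447 / 1534 * 100 = 29.14%

29.14%


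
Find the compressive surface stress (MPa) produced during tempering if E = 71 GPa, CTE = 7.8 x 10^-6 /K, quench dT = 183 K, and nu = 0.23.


Tempering stress: sigma = E * alpha * dT / (1 - nu)
  E (MPa) = 71 * 1000 = 71000
  Numerator = 71000 * (7.8 x 10^-6) * 183 = 101.3454
  Denominator = 1 - 0.23 = 0.77
  sigma = 101.3454 / 0.77 = 131.6 MPa

131.6 MPa


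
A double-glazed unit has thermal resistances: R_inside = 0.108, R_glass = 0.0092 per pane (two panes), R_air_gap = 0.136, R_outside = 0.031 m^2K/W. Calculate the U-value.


Total thermal resistance (series):
  R_total = R_in + R_glass + R_air + R_glass + R_out
  R_total = 0.108 + 0.0092 + 0.136 + 0.0092 + 0.031 = 0.2934 m^2K/W
U-value = 1 / R_total = 1 / 0.2934 = 3.408 W/m^2K

3.408 W/m^2K


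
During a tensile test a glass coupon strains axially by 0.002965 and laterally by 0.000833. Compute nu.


Poisson's ratio: nu = lateral strain / axial strain
  nu = 0.000833 / 0.002965 = 0.2809

0.2809


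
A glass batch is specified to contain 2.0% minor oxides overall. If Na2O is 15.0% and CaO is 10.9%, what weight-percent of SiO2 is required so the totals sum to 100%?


Known pieces sum to 100%:
  SiO2 = 100 - (others + Na2O + CaO)
  SiO2 = 100 - (2.0 + 15.0 + 10.9) = 72.1%

72.1%


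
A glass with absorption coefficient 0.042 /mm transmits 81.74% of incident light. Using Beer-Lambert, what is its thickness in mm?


Rearrange T = exp(-alpha * thickness):
  thickness = -ln(T) / alpha
  T = 81.74/100 = 0.8174
  ln(T) = -0.20163
  -ln(T) = 0.20163
  thickness = 0.20163 / 0.042 = 4.8 mm

4.8 mm


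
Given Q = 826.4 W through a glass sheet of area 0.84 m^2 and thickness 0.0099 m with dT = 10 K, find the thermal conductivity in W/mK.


Fourier's law rearranged: k = Q * t / (A * dT)
  Numerator = 826.4 * 0.0099 = 8.18136
  Denominator = 0.84 * 10 = 8.4
  k = 8.18136 / 8.4 = 0.974 W/mK

0.974 W/mK


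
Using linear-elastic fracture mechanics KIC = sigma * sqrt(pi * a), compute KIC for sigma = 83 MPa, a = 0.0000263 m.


Fracture toughness: KIC = sigma * sqrt(pi * a)
  pi * a = pi * 0.0000263 = 0.000082624
  sqrt(pi * a) = 0.00909
  KIC = 83 * 0.00909 = 0.754 MPa*sqrt(m)

0.754 MPa*sqrt(m)


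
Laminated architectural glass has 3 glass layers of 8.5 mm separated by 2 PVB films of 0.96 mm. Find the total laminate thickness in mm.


Total thickness = glass contribution + PVB contribution
  Glass: 3 * 8.5 = 25.5 mm
  PVB: 2 * 0.96 = 1.92 mm
  Total = 25.5 + 1.92 = 27.42 mm

27.42 mm


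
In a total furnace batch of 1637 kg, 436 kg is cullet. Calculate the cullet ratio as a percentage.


Cullet ratio = (cullet mass / total batch mass) * 100
  Ratio = 436 / 1637 * 100 = 26.63%

26.63%


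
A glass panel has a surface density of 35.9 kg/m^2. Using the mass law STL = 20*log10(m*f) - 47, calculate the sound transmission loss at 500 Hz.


Mass law: STL = 20 * log10(m * f) - 47
  m * f = 35.9 * 500 = 17950
  log10(17950) = 4.25406
  STL = 20 * 4.25406 - 47 = 85.0812 - 47 = 38.1 dB

38.1 dB


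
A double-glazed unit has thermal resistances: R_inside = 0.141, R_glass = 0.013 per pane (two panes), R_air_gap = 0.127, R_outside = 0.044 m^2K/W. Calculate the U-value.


Total thermal resistance (series):
  R_total = R_in + R_glass + R_air + R_glass + R_out
  R_total = 0.141 + 0.013 + 0.127 + 0.013 + 0.044 = 0.338 m^2K/W
U-value = 1 / R_total = 1 / 0.338 = 2.959 W/m^2K

2.959 W/m^2K


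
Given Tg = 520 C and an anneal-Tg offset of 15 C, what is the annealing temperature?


The annealing temperature is Tg plus the offset:
  T_anneal = 520 + 15 = 535 C

535 C


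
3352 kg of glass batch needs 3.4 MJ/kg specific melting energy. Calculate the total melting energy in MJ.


Total energy = mass * specific energy
  E = 3352 * 3.4 = 11396.8 MJ

11396.8 MJ


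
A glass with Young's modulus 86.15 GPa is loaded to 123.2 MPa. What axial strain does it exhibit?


Rearrange E = sigma / epsilon:
  epsilon = sigma / E
  E (MPa) = 86.15 * 1000 = 86150
  epsilon = 123.2 / 86150 = 0.00143

0.00143


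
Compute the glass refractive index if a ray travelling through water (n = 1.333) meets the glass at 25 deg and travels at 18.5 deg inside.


Apply Snell's law: n1 * sin(theta1) = n2 * sin(theta2)
  n2 = n1 * sin(theta1) / sin(theta2)
  sin(25) = 0.422618
  sin(18.5) = 0.317305
  n2 = 1.333 * 0.422618 / 0.317305 = 1.7754

1.7754


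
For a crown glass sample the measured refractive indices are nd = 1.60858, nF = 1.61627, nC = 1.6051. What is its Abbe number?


Abbe number formula: Vd = (nd - 1) / (nF - nC)
  nd - 1 = 1.60858 - 1 = 0.60858
  nF - nC = 1.61627 - 1.6051 = 0.01117
  Vd = 0.60858 / 0.01117 = 54.48

54.48


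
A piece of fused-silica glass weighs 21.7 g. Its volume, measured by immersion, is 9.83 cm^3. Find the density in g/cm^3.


Use the definition of density:
  rho = mass / volume
  rho = 21.7 / 9.83 = 2.208 g/cm^3

2.208 g/cm^3


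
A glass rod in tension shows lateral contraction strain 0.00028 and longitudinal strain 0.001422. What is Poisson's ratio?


Poisson's ratio: nu = lateral strain / axial strain
  nu = 0.00028 / 0.001422 = 0.1969

0.1969


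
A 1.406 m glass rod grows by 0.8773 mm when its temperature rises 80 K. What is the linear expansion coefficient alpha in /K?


Rearrange dL = alpha * L0 * dT for alpha:
  alpha = dL / (L0 * dT)
  alpha = (0.8773 / 1000) / (1.406 * 80) = 0.0000078 /K = 7.8 x 10^-6 /K

7.8 x 10^-6 /K


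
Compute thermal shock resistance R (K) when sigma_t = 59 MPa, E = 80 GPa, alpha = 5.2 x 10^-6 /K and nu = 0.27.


Thermal shock resistance: R = sigma * (1 - nu) / (E * alpha)
  Numerator = 59 * (1 - 0.27) = 43.07
  Denominator = 80 * 1000 * (5.2 x 10^-6) = 0.416
  R = 43.07 / 0.416 = 103.5 K

103.5 K


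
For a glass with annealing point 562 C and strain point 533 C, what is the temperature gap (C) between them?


Gap = T_anneal - T_strain:
  gap = 562 - 533 = 29 C

29 C


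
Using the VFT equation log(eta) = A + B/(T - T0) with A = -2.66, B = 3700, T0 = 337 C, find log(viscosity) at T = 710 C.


VFT equation: log(eta) = A + B / (T - T0)
  T - T0 = 710 - 337 = 373
  B / (T - T0) = 3700 / 373 = 9.92
  log(eta) = -2.66 + 9.92 = 7.26

7.26


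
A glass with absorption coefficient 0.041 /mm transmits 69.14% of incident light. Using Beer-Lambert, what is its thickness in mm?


Rearrange T = exp(-alpha * thickness):
  thickness = -ln(T) / alpha
  T = 69.14/100 = 0.6914
  ln(T) = -0.36904
  -ln(T) = 0.36904
  thickness = 0.36904 / 0.041 = 9.0 mm

9.0 mm


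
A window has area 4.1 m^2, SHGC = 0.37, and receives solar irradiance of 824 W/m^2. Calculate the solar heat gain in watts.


Solar heat gain: Q = Area * SHGC * Irradiance
  Q = 4.1 * 0.37 * 824 = 1250 W

1250 W


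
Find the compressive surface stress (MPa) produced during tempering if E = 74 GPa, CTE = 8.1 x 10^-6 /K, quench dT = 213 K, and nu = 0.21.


Tempering stress: sigma = E * alpha * dT / (1 - nu)
  E (MPa) = 74 * 1000 = 74000
  Numerator = 74000 * (8.1 x 10^-6) * 213 = 127.6722
  Denominator = 1 - 0.21 = 0.79
  sigma = 127.6722 / 0.79 = 161.6 MPa

161.6 MPa


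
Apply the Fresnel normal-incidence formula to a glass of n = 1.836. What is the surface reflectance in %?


Fresnel reflectance at normal incidence:
  R = ((n - 1)/(n + 1))^2
  (n - 1)/(n + 1) = (1.836 - 1)/(1.836 + 1) = 0.294781
  R = 0.294781^2 = 0.0868958
  R(%) = 0.0868958 * 100 = 8.69%

8.69%


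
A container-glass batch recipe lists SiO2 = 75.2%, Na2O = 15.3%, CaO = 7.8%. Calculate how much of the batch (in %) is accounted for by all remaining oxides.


Sum the three major oxides:
  SiO2 + Na2O + CaO = 75.2 + 15.3 + 7.8 = 98.3%
Subtract from 100%:
  Others = 100 - 98.3 = 1.7%

1.7%


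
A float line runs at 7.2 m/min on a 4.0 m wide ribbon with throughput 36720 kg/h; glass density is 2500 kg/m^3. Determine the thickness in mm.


Ribbon cross-section from mass balance:
  Volume rate = throughput / density = 36720 / 2500 = 14.688 m^3/h
  thickness = volume rate / (speed * 60 * width), i.e.
  thickness = throughput / (60 * speed * width * density) * 1000
  thickness = 36720 / (60 * 7.2 * 4.0 * 2500) * 1000 = 8.5 mm

8.5 mm


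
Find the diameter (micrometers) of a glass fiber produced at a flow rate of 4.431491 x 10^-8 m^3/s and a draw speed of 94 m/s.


Cross-sectional area from continuity:
  A = Q / v = 4.431491 x 10^-8 / 94 = 4.714352 x 10^-10 m^2
Diameter from circular cross-section:
  d = sqrt(4A / pi) * 10^6 (m -> um)
  d = sqrt(4 * 4.714352 x 10^-10 / pi) * 10^6 = 24.5 um

24.5 um


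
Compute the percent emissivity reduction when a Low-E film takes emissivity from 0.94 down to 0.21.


Percentage reduction = (1 - coated/uncoated) * 100
  Ratio = 0.21 / 0.94 = 0.2234
  Reduction = (1 - 0.2234) * 100 = 77.7%

77.7%


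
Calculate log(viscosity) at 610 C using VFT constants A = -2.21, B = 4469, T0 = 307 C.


VFT equation: log(eta) = A + B / (T - T0)
  T - T0 = 610 - 307 = 303
  B / (T - T0) = 4469 / 303 = 14.749
  log(eta) = -2.21 + 14.749 = 12.539

12.539


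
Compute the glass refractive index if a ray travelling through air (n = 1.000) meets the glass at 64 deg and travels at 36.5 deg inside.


Apply Snell's law: n1 * sin(theta1) = n2 * sin(theta2)
  n2 = n1 * sin(theta1) / sin(theta2)
  sin(64) = 0.898794
  sin(36.5) = 0.594823
  n2 = 1.000 * 0.898794 / 0.594823 = 1.511

1.511


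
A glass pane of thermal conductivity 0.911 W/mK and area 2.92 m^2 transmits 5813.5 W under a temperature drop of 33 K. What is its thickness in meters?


Fourier's law: t = k * A * dT / Q
  t = 0.911 * 2.92 * 33 / 5813.5
  t = 87.78396 / 5813.5 = 0.0151 m

0.0151 m


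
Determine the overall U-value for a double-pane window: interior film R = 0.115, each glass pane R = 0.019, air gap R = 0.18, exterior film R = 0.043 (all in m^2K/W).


Total thermal resistance (series):
  R_total = R_in + R_glass + R_air + R_glass + R_out
  R_total = 0.115 + 0.019 + 0.18 + 0.019 + 0.043 = 0.376 m^2K/W
U-value = 1 / R_total = 1 / 0.376 = 2.66 W/m^2K

2.66 W/m^2K


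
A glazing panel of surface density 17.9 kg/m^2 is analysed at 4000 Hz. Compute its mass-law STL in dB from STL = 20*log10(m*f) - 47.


Mass law: STL = 20 * log10(m * f) - 47
  m * f = 17.9 * 4000 = 71600
  log10(71600) = 4.85491
  STL = 20 * 4.85491 - 47 = 97.0982 - 47 = 50.1 dB

50.1 dB


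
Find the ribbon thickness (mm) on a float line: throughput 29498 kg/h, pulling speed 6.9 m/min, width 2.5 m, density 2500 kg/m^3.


Ribbon cross-section from mass balance:
  Volume rate = throughput / density = 29498 / 2500 = 11.7992 m^3/h
  thickness = volume rate / (speed * 60 * width), i.e.
  thickness = throughput / (60 * speed * width * density) * 1000
  thickness = 29498 / (60 * 6.9 * 2.5 * 2500) * 1000 = 11.4 mm

11.4 mm


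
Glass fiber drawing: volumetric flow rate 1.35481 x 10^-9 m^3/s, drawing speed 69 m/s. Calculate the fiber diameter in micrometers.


Cross-sectional area from continuity:
  A = Q / v = 1.35481 x 10^-9 / 69 = 1.963493 x 10^-11 m^2
Diameter from circular cross-section:
  d = sqrt(4A / pi) * 10^6 (m -> um)
  d = sqrt(4 * 1.963493 x 10^-11 / pi) * 10^6 = 5.0 um

5.0 um


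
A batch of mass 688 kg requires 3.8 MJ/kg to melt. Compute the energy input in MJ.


Total energy = mass * specific energy
  E = 688 * 3.8 = 2614.4 MJ

2614.4 MJ


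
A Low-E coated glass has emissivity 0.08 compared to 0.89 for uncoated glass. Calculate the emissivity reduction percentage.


Percentage reduction = (1 - coated/uncoated) * 100
  Ratio = 0.08 / 0.89 = 0.0899
  Reduction = (1 - 0.0899) * 100 = 91.0%

91.0%


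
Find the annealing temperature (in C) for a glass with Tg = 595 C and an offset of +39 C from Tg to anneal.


The annealing temperature is Tg plus the offset:
  T_anneal = 595 + 39 = 634 C

634 C


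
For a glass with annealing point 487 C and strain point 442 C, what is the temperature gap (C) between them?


Gap = T_anneal - T_strain:
  gap = 487 - 442 = 45 C

45 C


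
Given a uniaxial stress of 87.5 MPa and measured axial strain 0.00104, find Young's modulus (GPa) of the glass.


Young's modulus: E = stress / strain
  E = 87.5 MPa / 0.00104 = 84134.62 MPa
Convert to GPa: 84134.62 / 1000 = 84.13 GPa

84.13 GPa


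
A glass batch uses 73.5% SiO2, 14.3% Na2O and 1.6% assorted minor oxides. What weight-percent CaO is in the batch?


Pieces sum to 100%:
  CaO = 100 - (SiO2 + Na2O + others)
  CaO = 100 - (73.5 + 14.3 + 1.6) = 10.6%

10.6%


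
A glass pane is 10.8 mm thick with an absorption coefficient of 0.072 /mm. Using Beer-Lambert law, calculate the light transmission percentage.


Beer-Lambert law: T = exp(-alpha * thickness)
  exponent = -0.072 * 10.8 = -0.7776
  T = exp(-0.7776) = 0.4595
  Percentage = 0.4595 * 100 = 45.95%

45.95%


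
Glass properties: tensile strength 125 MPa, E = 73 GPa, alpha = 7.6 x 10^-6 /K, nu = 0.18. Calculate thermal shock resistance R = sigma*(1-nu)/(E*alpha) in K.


Thermal shock resistance: R = sigma * (1 - nu) / (E * alpha)
  Numerator = 125 * (1 - 0.18) = 102.5
  Denominator = 73 * 1000 * (7.6 x 10^-6) = 0.5548
  R = 102.5 / 0.5548 = 184.8 K

184.8 K


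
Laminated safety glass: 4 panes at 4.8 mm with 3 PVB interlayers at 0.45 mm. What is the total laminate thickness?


Total thickness = glass contribution + PVB contribution
  Glass: 4 * 4.8 = 19.2 mm
  PVB: 3 * 0.45 = 1.35 mm
  Total = 19.2 + 1.35 = 20.55 mm

20.55 mm


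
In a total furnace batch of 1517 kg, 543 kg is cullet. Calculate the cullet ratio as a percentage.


Cullet ratio = (cullet mass / total batch mass) * 100
  Ratio = 543 / 1517 * 100 = 35.79%

35.79%


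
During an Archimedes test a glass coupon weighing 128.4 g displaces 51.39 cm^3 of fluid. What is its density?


Use the definition of density:
  rho = mass / volume
  rho = 128.4 / 51.39 = 2.499 g/cm^3

2.499 g/cm^3


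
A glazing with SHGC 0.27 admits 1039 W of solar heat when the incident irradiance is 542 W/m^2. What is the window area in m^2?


Rearrange Q = Area * SHGC * Irradiance:
  Area = Q / (SHGC * Irradiance)
  Area = 1039 / (0.27 * 542) = 7.1 m^2

7.1 m^2


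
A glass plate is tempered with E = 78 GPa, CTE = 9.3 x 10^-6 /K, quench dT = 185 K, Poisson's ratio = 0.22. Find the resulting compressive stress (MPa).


Tempering stress: sigma = E * alpha * dT / (1 - nu)
  E (MPa) = 78 * 1000 = 78000
  Numerator = 78000 * (9.3 x 10^-6) * 185 = 134.199
  Denominator = 1 - 0.22 = 0.78
  sigma = 134.199 / 0.78 = 172.1 MPa

172.1 MPa


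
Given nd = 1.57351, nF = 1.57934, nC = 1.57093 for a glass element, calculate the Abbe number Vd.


Abbe number formula: Vd = (nd - 1) / (nF - nC)
  nd - 1 = 1.57351 - 1 = 0.57351
  nF - nC = 1.57934 - 1.57093 = 0.00841
  Vd = 0.57351 / 0.00841 = 68.19

68.19


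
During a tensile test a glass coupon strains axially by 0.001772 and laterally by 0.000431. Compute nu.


Poisson's ratio: nu = lateral strain / axial strain
  nu = 0.000431 / 0.001772 = 0.2432

0.2432


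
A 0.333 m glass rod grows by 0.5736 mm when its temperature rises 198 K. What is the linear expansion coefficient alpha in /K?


Rearrange dL = alpha * L0 * dT for alpha:
  alpha = dL / (L0 * dT)
  alpha = (0.5736 / 1000) / (0.333 * 198) = 0.0000087 /K = 8.7 x 10^-6 /K

8.7 x 10^-6 /K


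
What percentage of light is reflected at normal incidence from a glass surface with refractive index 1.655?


Fresnel reflectance at normal incidence:
  R = ((n - 1)/(n + 1))^2
  (n - 1)/(n + 1) = (1.655 - 1)/(1.655 + 1) = 0.246704
  R = 0.246704^2 = 0.0608629
  R(%) = 0.0608629 * 100 = 6.086%

6.086%


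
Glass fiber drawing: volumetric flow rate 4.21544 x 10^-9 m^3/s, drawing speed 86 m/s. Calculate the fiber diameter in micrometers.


Cross-sectional area from continuity:
  A = Q / v = 4.21544 x 10^-9 / 86 = 4.901674 x 10^-11 m^2
Diameter from circular cross-section:
  d = sqrt(4A / pi) * 10^6 (m -> um)
  d = sqrt(4 * 4.901674 x 10^-11 / pi) * 10^6 = 7.9 um

7.9 um


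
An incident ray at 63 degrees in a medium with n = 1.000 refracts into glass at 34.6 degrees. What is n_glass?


Apply Snell's law: n1 * sin(theta1) = n2 * sin(theta2)
  n2 = n1 * sin(theta1) / sin(theta2)
  sin(63) = 0.891007
  sin(34.6) = 0.567844
  n2 = 1.000 * 0.891007 / 0.567844 = 1.5691

1.5691


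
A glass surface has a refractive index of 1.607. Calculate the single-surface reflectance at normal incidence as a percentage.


Fresnel reflectance at normal incidence:
  R = ((n - 1)/(n + 1))^2
  (n - 1)/(n + 1) = (1.607 - 1)/(1.607 + 1) = 0.232835
  R = 0.232835^2 = 0.0542121
  R(%) = 0.0542121 * 100 = 5.421%

5.421%


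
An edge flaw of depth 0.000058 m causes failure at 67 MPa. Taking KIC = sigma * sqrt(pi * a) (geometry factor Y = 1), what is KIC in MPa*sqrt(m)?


Fracture toughness: KIC = sigma * sqrt(pi * a)
  pi * a = pi * 0.000058 = 0.000182212
  sqrt(pi * a) = 0.013499
  KIC = 67 * 0.013499 = 0.904 MPa*sqrt(m)

0.904 MPa*sqrt(m)


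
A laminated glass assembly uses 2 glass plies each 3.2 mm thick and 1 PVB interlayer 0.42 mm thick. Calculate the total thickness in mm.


Total thickness = glass contribution + PVB contribution
  Glass: 2 * 3.2 = 6.4 mm
  PVB: 1 * 0.42 = 0.42 mm
  Total = 6.4 + 0.42 = 6.82 mm

6.82 mm


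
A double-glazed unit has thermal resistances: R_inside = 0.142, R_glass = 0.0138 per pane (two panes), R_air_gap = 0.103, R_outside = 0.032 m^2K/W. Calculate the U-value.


Total thermal resistance (series):
  R_total = R_in + R_glass + R_air + R_glass + R_out
  R_total = 0.142 + 0.0138 + 0.103 + 0.0138 + 0.032 = 0.3046 m^2K/W
U-value = 1 / R_total = 1 / 0.3046 = 3.283 W/m^2K

3.283 W/m^2K


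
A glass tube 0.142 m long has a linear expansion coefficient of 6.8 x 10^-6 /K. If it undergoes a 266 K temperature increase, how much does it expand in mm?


Thermal expansion formula: dL = alpha * L0 * dT
  dL = (6.8 x 10^-6) * 0.142 * 266 = 0.00025685 m
Convert to mm: 0.00025685 * 1000 = 0.2568 mm

0.2568 mm


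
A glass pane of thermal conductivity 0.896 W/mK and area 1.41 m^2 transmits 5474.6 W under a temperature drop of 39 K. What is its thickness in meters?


Fourier's law: t = k * A * dT / Q
  t = 0.896 * 1.41 * 39 / 5474.6
  t = 49.27104 / 5474.6 = 0.009 m

0.009 m


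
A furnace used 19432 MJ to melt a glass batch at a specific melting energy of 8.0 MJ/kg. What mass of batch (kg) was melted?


Rearrange E = m * s for m:
  m = E / s
  m = 19432 / 8.0 = 2429.0 kg

2429.0 kg


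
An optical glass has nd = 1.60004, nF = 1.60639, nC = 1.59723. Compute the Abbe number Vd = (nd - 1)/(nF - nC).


Abbe number formula: Vd = (nd - 1) / (nF - nC)
  nd - 1 = 1.60004 - 1 = 0.60004
  nF - nC = 1.60639 - 1.59723 = 0.00916
  Vd = 0.60004 / 0.00916 = 65.51

65.51


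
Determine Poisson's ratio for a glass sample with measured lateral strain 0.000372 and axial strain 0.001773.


Poisson's ratio: nu = lateral strain / axial strain
  nu = 0.000372 / 0.001773 = 0.2098

0.2098


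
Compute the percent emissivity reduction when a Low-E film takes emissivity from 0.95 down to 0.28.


Percentage reduction = (1 - coated/uncoated) * 100
  Ratio = 0.28 / 0.95 = 0.2947
  Reduction = (1 - 0.2947) * 100 = 70.5%

70.5%


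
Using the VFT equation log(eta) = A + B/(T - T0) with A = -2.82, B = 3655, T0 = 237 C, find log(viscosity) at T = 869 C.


VFT equation: log(eta) = A + B / (T - T0)
  T - T0 = 869 - 237 = 632
  B / (T - T0) = 3655 / 632 = 5.783
  log(eta) = -2.82 + 5.783 = 2.963

2.963


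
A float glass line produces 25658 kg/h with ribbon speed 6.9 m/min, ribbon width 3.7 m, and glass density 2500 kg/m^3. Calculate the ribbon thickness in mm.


Ribbon cross-section from mass balance:
  Volume rate = throughput / density = 25658 / 2500 = 10.2632 m^3/h
  thickness = volume rate / (speed * 60 * width), i.e.
  thickness = throughput / (60 * speed * width * density) * 1000
  thickness = 25658 / (60 * 6.9 * 3.7 * 2500) * 1000 = 6.7 mm

6.7 mm


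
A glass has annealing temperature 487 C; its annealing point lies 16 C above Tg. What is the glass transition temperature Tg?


Rearrange T_anneal = Tg + offset for Tg:
  Tg = T_anneal - offset = 487 - 16 = 471 C

471 C


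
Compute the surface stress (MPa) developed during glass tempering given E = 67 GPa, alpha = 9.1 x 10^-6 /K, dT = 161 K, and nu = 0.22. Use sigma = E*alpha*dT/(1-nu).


Tempering stress: sigma = E * alpha * dT / (1 - nu)
  E (MPa) = 67 * 1000 = 67000
  Numerator = 67000 * (9.1 x 10^-6) * 161 = 98.1617
  Denominator = 1 - 0.22 = 0.78
  sigma = 98.1617 / 0.78 = 125.8 MPa

125.8 MPa


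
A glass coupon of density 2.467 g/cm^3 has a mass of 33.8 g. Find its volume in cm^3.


Rearrange rho = m / V:
  V = m / rho
  V = 33.8 / 2.467 = 13.701 cm^3

13.701 cm^3


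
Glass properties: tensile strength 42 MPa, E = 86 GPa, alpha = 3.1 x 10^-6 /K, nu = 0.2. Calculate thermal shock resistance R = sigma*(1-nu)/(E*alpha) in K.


Thermal shock resistance: R = sigma * (1 - nu) / (E * alpha)
  Numerator = 42 * (1 - 0.2) = 33.6
  Denominator = 86 * 1000 * (3.1 x 10^-6) = 0.2666
  R = 33.6 / 0.2666 = 126.0 K

126.0 K


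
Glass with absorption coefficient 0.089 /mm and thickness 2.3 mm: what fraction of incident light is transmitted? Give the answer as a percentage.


Beer-Lambert law: T = exp(-alpha * thickness)
  exponent = -0.089 * 2.3 = -0.2047
  T = exp(-0.2047) = 0.8149
  Percentage = 0.8149 * 100 = 81.49%

81.49%


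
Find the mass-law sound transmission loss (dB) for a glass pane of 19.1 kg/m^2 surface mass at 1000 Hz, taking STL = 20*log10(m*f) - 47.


Mass law: STL = 20 * log10(m * f) - 47
  m * f = 19.1 * 1000 = 19100
  log10(19100) = 4.28103
  STL = 20 * 4.28103 - 47 = 85.6206 - 47 = 38.6 dB

38.6 dB


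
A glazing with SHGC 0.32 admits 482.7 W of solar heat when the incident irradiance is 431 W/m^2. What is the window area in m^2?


Rearrange Q = Area * SHGC * Irradiance:
  Area = Q / (SHGC * Irradiance)
  Area = 482.7 / (0.32 * 431) = 3.5 m^2

3.5 m^2


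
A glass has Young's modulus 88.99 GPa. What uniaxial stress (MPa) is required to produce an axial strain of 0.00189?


Rearrange E = sigma / epsilon:
  sigma = E * epsilon
  E (MPa) = 88.99 * 1000 = 88990
  sigma = 88990 * 0.00189 = 168.19 MPa

168.19 MPa


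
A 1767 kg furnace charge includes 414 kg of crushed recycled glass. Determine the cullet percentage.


Cullet ratio = (cullet mass / total batch mass) * 100
  Ratio = 414 / 1767 * 100 = 23.43%

23.43%


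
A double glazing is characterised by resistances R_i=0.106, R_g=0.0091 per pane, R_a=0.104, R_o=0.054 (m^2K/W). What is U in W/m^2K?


Total thermal resistance (series):
  R_total = R_in + R_glass + R_air + R_glass + R_out
  R_total = 0.106 + 0.0091 + 0.104 + 0.0091 + 0.054 = 0.2822 m^2K/W
U-value = 1 / R_total = 1 / 0.2822 = 3.544 W/m^2K

3.544 W/m^2K


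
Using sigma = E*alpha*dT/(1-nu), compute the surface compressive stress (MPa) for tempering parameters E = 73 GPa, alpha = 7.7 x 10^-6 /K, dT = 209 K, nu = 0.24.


Tempering stress: sigma = E * alpha * dT / (1 - nu)
  E (MPa) = 73 * 1000 = 73000
  Numerator = 73000 * (7.7 x 10^-6) * 209 = 117.4789
  Denominator = 1 - 0.24 = 0.76
  sigma = 117.4789 / 0.76 = 154.6 MPa

154.6 MPa


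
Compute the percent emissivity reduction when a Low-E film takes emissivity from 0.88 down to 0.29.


Percentage reduction = (1 - coated/uncoated) * 100
  Ratio = 0.29 / 0.88 = 0.3295
  Reduction = (1 - 0.3295) * 100 = 67.0%

67.0%


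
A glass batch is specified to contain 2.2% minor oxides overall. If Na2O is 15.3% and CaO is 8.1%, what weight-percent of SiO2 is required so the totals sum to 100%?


Known pieces sum to 100%:
  SiO2 = 100 - (others + Na2O + CaO)
  SiO2 = 100 - (2.2 + 15.3 + 8.1) = 74.4%

74.4%


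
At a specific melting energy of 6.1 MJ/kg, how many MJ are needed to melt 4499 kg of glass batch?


Total energy = mass * specific energy
  E = 4499 * 6.1 = 27443.9 MJ

27443.9 MJ


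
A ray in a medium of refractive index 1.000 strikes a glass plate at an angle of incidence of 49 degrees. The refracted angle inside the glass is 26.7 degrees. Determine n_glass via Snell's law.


Apply Snell's law: n1 * sin(theta1) = n2 * sin(theta2)
  n2 = n1 * sin(theta1) / sin(theta2)
  sin(49) = 0.75471
  sin(26.7) = 0.449319
  n2 = 1.000 * 0.75471 / 0.449319 = 1.6797

1.6797


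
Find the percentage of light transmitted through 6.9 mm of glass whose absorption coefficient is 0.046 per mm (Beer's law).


Beer-Lambert law: T = exp(-alpha * thickness)
  exponent = -0.046 * 6.9 = -0.3174
  T = exp(-0.3174) = 0.728
  Percentage = 0.728 * 100 = 72.8%

72.8%


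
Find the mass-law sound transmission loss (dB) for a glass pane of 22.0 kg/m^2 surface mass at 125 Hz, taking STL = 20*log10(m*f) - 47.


Mass law: STL = 20 * log10(m * f) - 47
  m * f = 22.0 * 125 = 2750
  log10(2750) = 3.43933
  STL = 20 * 3.43933 - 47 = 68.7866 - 47 = 21.8 dB

21.8 dB


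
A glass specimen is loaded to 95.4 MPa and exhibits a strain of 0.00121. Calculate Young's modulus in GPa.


Young's modulus: E = stress / strain
  E = 95.4 MPa / 0.00121 = 78842.98 MPa
Convert to GPa: 78842.98 / 1000 = 78.84 GPa

78.84 GPa


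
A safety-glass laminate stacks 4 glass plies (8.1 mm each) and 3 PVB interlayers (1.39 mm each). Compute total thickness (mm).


Total thickness = glass contribution + PVB contribution
  Glass: 4 * 8.1 = 32.4 mm
  PVB: 3 * 1.39 = 4.17 mm
  Total = 32.4 + 4.17 = 36.57 mm

36.57 mm


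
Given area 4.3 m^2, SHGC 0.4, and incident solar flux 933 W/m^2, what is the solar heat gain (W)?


Solar heat gain: Q = Area * SHGC * Irradiance
  Q = 4.3 * 0.4 * 933 = 1604.8 W

1604.8 W


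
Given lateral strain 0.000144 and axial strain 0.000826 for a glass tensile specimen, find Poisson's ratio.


Poisson's ratio: nu = lateral strain / axial strain
  nu = 0.000144 / 0.000826 = 0.1743

0.1743


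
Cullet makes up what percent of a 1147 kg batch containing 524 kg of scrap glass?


Cullet ratio = (cullet mass / total batch mass) * 100
  Ratio = 524 / 1147 * 100 = 45.68%

45.68%


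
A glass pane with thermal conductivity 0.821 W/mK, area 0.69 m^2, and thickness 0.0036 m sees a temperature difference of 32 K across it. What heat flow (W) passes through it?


Fourier's law: Q = k * A * dT / t
  Q = 0.821 * 0.69 * 32 / 0.0036
  Q = 18.12768 / 0.0036 = 5035.5 W

5035.5 W


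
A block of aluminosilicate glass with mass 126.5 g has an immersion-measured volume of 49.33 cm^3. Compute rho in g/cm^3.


Use the definition of density:
  rho = mass / volume
  rho = 126.5 / 49.33 = 2.564 g/cm^3

2.564 g/cm^3


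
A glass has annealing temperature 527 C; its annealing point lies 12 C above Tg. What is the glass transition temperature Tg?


Rearrange T_anneal = Tg + offset for Tg:
  Tg = T_anneal - offset = 527 - 12 = 515 C

515 C


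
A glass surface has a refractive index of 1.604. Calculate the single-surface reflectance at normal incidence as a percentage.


Fresnel reflectance at normal incidence:
  R = ((n - 1)/(n + 1))^2
  (n - 1)/(n + 1) = (1.604 - 1)/(1.604 + 1) = 0.231951
  R = 0.231951^2 = 0.0538013
  R(%) = 0.0538013 * 100 = 5.38%

5.38%


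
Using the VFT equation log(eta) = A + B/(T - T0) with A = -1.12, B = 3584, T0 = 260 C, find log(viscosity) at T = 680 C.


VFT equation: log(eta) = A + B / (T - T0)
  T - T0 = 680 - 260 = 420
  B / (T - T0) = 3584 / 420 = 8.533
  log(eta) = -1.12 + 8.533 = 7.413

7.413


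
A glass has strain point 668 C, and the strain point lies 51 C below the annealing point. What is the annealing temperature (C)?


T_anneal = T_strain + gap:
  T_anneal = 668 + 51 = 719 C

719 C


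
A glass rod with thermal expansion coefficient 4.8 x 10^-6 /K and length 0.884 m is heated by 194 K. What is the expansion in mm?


Thermal expansion formula: dL = alpha * L0 * dT
  dL = (4.8 x 10^-6) * 0.884 * 194 = 0.00082318 m
Convert to mm: 0.00082318 * 1000 = 0.8232 mm

0.8232 mm


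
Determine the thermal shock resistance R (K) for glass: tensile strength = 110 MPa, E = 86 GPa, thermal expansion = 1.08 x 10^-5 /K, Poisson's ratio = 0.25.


Thermal shock resistance: R = sigma * (1 - nu) / (E * alpha)
  Numerator = 110 * (1 - 0.25) = 82.5
  Denominator = 86 * 1000 * (1.08 x 10^-5) = 0.9288
  R = 82.5 / 0.9288 = 88.8 K

88.8 K


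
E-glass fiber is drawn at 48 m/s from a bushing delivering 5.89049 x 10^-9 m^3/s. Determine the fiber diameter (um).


Cross-sectional area from continuity:
  A = Q / v = 5.89049 x 10^-9 / 48 = 1.227185 x 10^-10 m^2
Diameter from circular cross-section:
  d = sqrt(4A / pi) * 10^6 (m -> um)
  d = sqrt(4 * 1.227185 x 10^-10 / pi) * 10^6 = 12.5 um

12.5 um


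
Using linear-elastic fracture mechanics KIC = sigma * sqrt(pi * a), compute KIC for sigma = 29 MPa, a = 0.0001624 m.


Fracture toughness: KIC = sigma * sqrt(pi * a)
  pi * a = pi * 0.0001624 = 0.000510195
  sqrt(pi * a) = 0.022587
  KIC = 29 * 0.022587 = 0.655 MPa*sqrt(m)

0.655 MPa*sqrt(m)


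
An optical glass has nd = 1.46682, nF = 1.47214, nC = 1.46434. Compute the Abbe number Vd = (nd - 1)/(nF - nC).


Abbe number formula: Vd = (nd - 1) / (nF - nC)
  nd - 1 = 1.46682 - 1 = 0.46682
  nF - nC = 1.47214 - 1.46434 = 0.0078
  Vd = 0.46682 / 0.0078 = 59.85

59.85


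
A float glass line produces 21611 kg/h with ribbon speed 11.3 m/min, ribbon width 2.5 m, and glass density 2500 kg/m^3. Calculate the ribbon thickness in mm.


Ribbon cross-section from mass balance:
  Volume rate = throughput / density = 21611 / 2500 = 8.6444 m^3/h
  thickness = volume rate / (speed * 60 * width), i.e.
  thickness = throughput / (60 * speed * width * density) * 1000
  thickness = 21611 / (60 * 11.3 * 2.5 * 2500) * 1000 = 5.1 mm

5.1 mm


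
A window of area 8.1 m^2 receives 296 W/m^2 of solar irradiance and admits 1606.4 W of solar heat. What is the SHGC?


Rearrange Q = Area * SHGC * Irradiance:
  SHGC = Q / (Area * Irradiance)
  SHGC = 1606.4 / (8.1 * 296) = 0.67

0.67


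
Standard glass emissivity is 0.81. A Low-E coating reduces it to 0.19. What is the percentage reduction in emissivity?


Percentage reduction = (1 - coated/uncoated) * 100
  Ratio = 0.19 / 0.81 = 0.2346
  Reduction = (1 - 0.2346) * 100 = 76.5%

76.5%


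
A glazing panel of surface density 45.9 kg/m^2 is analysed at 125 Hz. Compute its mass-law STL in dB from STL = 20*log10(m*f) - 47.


Mass law: STL = 20 * log10(m * f) - 47
  m * f = 45.9 * 125 = 5737.5
  log10(5737.5) = 3.75872
  STL = 20 * 3.75872 - 47 = 75.1744 - 47 = 28.2 dB

28.2 dB


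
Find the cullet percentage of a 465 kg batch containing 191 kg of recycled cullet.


Cullet ratio = (cullet mass / total batch mass) * 100
  Ratio = 191 / 465 * 100 = 41.08%

41.08%


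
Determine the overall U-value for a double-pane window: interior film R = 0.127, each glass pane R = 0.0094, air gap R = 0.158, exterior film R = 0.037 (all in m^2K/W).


Total thermal resistance (series):
  R_total = R_in + R_glass + R_air + R_glass + R_out
  R_total = 0.127 + 0.0094 + 0.158 + 0.0094 + 0.037 = 0.3408 m^2K/W
U-value = 1 / R_total = 1 / 0.3408 = 2.934 W/m^2K

2.934 W/m^2K
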